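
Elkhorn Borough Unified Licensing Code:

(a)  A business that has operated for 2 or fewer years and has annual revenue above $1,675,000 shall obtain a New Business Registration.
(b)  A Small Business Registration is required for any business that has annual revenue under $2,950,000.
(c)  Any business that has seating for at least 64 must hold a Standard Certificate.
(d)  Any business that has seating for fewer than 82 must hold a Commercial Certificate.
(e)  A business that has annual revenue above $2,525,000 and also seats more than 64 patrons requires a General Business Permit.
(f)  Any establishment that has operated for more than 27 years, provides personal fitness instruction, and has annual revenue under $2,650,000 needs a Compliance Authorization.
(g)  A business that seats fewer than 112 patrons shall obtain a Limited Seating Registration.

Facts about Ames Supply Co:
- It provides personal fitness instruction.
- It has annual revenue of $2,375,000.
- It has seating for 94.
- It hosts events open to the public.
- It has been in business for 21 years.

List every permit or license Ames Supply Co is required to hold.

Limited Seating Registration, Small Business Registration, Standard Certificate

(a) years in business 21 > 2; revenue $2,375,000 > $1,675,000 → New Business Registration not required.
(b) revenue $2,375,000 < $2,950,000 → Small Business Registration required.
(c) seating 94 ≥ 64 → Standard Certificate required.
(d) seating 94 ≥ 82 → Commercial Certificate not required.
(e) revenue $2,375,000 ≤ $2,525,000; seating 94 > 64 → General Business Permit not required.
(f) years in business 21 ≤ 27; provides personal fitness instruction; revenue $2,375,000 < $2,650,000 → Compliance Authorization not required.
(g) seating 94 < 112 → Limited Seating Registration required.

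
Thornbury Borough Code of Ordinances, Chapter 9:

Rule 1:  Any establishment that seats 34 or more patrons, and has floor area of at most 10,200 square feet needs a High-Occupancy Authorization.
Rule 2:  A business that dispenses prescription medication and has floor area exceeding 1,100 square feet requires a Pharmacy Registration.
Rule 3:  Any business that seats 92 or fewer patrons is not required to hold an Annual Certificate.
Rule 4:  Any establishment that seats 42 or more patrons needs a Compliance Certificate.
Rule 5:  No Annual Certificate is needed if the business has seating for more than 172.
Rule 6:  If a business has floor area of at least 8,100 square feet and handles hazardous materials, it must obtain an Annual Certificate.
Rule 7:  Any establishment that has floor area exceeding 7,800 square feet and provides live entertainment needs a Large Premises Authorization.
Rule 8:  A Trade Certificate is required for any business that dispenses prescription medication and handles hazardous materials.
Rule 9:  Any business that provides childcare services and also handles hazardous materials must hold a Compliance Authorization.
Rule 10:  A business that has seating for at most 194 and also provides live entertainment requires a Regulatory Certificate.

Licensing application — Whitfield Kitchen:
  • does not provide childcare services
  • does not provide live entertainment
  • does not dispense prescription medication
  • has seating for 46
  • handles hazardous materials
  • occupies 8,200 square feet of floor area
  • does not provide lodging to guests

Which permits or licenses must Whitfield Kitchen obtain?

Rule 1: seating 46 ≥ 34; floor area 8,200 square feet ≤ 10,200 square feet → High-Occupancy Authorization required.
Rule 2: does not dispense prescription medication; floor area 8,200 square feet > 1,100 square feet → Pharmacy Registration not required.
Rule 3: seating 46 ≤ 92 → exempt from Annual Certificate.
Rule 4: seating 46 ≥ 42 → Compliance Certificate required.
Rule 5: seating 46 ≤ 172 → Annual Certificate exemption does not apply.
Rule 6: floor area 8,200 square feet ≥ 8,100 square feet; handles hazardous materials → Annual Certificate required.
Rule 7: floor area 8,200 square feet > 7,800 square feet; does not provide live entertainment → Large Premises Authorization not required.
Rule 8: does not dispense prescription medication; handles hazardous materials → Trade Certificate not required.
Rule 9: does not provide childcare services; handles hazardous materials → Compliance Authorization not required.
Rule 10: seating 46 ≤ 194; does not provide live entertainment → Regulatory Certificate not required.

Compliance Certificate, High-Occupancy Authorization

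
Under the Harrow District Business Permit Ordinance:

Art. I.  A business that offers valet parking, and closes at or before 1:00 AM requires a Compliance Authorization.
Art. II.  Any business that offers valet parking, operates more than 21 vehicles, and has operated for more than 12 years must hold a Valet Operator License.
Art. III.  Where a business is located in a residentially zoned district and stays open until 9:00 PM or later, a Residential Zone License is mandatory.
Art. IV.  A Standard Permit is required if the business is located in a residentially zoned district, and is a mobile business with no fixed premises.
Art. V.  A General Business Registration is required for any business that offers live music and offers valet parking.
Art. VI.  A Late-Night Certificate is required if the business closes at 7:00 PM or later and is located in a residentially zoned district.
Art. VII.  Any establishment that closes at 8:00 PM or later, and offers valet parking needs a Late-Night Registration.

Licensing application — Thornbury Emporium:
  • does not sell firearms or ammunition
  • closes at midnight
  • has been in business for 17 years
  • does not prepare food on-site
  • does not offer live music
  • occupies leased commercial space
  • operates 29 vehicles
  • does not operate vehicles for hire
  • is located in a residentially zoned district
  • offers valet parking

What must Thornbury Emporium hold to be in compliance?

Compliance Authorization, Late-Night Certificate, Late-Night Registration, Residential Zone License, Valet Operator License

Art. I. offers valet parking; closes midnight, at/before 1:00 AM → Compliance Authorization required.
Art. II. offers valet parking; vehicles 29 > 21; years in business 17 > 12 → Valet Operator License required.
Art. III. is located in a residentially zoned district; closes midnight, after 9:00 PM → Residential Zone License required.
Art. IV. is located in a residentially zoned district; occupies leased commercial space (not: is a mobile business with no fixed premises) → Standard Permit not required.
Art. V. does not offer live music; offers valet parking → General Business Registration not required.
Art. VI. closes midnight, after 7:00 PM; is located in a residentially zoned district → Late-Night Certificate required.
Art. VII. closes midnight, after 8:00 PM; offers valet parking → Late-Night Registration required.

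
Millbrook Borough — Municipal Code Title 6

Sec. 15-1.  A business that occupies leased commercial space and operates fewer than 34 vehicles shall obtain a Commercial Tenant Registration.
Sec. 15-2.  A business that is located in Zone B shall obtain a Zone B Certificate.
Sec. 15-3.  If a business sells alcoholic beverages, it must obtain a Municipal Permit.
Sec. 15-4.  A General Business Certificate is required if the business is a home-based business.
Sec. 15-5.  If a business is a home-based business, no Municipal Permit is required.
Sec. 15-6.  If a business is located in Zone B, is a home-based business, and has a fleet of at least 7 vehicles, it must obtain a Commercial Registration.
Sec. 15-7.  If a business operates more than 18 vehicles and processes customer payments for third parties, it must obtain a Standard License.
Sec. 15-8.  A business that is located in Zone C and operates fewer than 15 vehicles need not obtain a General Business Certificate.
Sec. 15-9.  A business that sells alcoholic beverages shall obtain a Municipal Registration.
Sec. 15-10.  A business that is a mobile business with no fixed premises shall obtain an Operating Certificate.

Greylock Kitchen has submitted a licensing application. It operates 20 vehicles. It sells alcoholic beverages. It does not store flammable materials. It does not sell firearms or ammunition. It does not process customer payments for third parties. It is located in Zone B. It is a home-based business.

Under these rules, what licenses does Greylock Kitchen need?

Sec. 15-1. is a home-based business (not: occupies leased commercial space); vehicles 20 < 34 → Commercial Tenant Registration not required.
Sec. 15-2. is located in Zone B → Zone B Certificate required.
Sec. 15-3. sells alcoholic beverages → Municipal Permit required.
Sec. 15-4. is a home-based business → General Business Certificate required.
Sec. 15-5. is a home-based business → exempt from Municipal Permit.
Sec. 15-6. is located in Zone B; is a home-based business; vehicles 20 ≥ 7 → Commercial Registration required.
Sec. 15-7. vehicles 20 > 18; does not process customer payments for third parties → Standard License not required.
Sec. 15-8. is located in Zone B (not: is located in Zone C); vehicles 20 ≥ 15 → General Business Certificate exemption does not apply.
Sec. 15-9. sells alcoholic beverages → Municipal Registration required.
Sec. 15-10. is a home-based business (not: is a mobile business with no fixed premises) → Operating Certificate not required.

Commercial Registration, General Business Certificate, Municipal Registration, Zone B Certificate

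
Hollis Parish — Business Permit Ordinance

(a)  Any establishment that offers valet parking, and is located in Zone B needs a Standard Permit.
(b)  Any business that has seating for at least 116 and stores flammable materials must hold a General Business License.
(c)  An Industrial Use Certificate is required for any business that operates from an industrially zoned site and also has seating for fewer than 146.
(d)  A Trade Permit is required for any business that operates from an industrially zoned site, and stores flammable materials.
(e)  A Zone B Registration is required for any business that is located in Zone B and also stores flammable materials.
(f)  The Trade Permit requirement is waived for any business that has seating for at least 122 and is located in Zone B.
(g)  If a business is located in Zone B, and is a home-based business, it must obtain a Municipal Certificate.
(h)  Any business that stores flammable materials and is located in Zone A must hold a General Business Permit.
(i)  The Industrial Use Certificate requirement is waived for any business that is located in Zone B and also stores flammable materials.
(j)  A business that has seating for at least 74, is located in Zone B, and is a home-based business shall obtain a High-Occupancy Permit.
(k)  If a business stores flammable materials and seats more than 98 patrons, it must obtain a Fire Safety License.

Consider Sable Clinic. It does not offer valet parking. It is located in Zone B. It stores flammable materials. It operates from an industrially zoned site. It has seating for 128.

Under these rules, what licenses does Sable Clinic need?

(a) does not offer valet parking; is located in Zone B → Standard Permit not required.
(b) seating 128 ≥ 116; stores flammable materials → General Business License required.
(c) operates from an industrially zoned site; seating 128 < 146 → Industrial Use Certificate required.
(d) operates from an industrially zoned site; stores flammable materials → Trade Permit required.
(e) is located in Zone B; stores flammable materials → Zone B Registration required.
(f) seating 128 ≥ 122; is located in Zone B → exempt from Trade Permit.
(g) is located in Zone B; operates from an industrially zoned site (not: is a home-based business) → Municipal Certificate not required.
(h) stores flammable materials; is located in Zone B (not: is located in Zone A) → General Business Permit not required.
(i) is located in Zone B; stores flammable materials → exempt from Industrial Use Certificate.
(j) seating 128 ≥ 74; is located in Zone B; operates from an industrially zoned site (not: is a home-based business) → High-Occupancy Permit not required.
(k) stores flammable materials; seating 128 > 98 → Fire Safety License required.

Fire Safety License, General Business License, Zone B Registration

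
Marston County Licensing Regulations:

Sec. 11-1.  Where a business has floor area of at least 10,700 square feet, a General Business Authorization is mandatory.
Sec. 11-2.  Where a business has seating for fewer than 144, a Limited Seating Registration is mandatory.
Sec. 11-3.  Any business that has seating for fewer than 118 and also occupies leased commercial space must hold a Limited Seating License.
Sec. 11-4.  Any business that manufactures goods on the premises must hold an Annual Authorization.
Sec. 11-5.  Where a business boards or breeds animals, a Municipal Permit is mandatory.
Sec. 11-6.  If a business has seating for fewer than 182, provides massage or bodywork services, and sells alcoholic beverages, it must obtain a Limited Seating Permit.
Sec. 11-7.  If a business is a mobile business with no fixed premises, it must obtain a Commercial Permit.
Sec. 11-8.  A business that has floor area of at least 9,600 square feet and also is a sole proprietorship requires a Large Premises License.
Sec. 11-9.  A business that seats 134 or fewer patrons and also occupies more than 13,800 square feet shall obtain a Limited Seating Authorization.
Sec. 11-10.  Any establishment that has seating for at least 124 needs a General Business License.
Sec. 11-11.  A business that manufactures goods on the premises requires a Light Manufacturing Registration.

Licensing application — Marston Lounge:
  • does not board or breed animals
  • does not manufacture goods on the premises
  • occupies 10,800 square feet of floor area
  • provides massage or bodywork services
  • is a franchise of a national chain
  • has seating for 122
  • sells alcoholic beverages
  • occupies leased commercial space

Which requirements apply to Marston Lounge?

General Business Authorization, Limited Seating Permit, Limited Seating Registration

Sec. 11-1. floor area 10,800 square feet ≥ 10,700 square feet → General Business Authorization required.
Sec. 11-2. seating 122 < 144 → Limited Seating Registration required.
Sec. 11-3. seating 122 ≥ 118; occupies leased commercial space → Limited Seating License not required.
Sec. 11-4. does not manufacture goods on the premises → Annual Authorization not required.
Sec. 11-5. does not board or breed animals → Municipal Permit not required.
Sec. 11-6. seating 122 < 182; provides massage or bodywork services; sells alcoholic beverages → Limited Seating Permit required.
Sec. 11-7. occupies leased commercial space (not: is a mobile business with no fixed premises) → Commercial Permit not required.
Sec. 11-8. floor area 10,800 square feet ≥ 9,600 square feet; is a franchise of a national chain (not: is a sole proprietorship) → Large Premises License not required.
Sec. 11-9. seating 122 ≤ 134; floor area 10,800 square feet ≤ 13,800 square feet → Limited Seating Authorization not required.
Sec. 11-10. seating 122 < 124 → General Business License not required.
Sec. 11-11. does not manufacture goods on the premises → Light Manufacturing Registration not required.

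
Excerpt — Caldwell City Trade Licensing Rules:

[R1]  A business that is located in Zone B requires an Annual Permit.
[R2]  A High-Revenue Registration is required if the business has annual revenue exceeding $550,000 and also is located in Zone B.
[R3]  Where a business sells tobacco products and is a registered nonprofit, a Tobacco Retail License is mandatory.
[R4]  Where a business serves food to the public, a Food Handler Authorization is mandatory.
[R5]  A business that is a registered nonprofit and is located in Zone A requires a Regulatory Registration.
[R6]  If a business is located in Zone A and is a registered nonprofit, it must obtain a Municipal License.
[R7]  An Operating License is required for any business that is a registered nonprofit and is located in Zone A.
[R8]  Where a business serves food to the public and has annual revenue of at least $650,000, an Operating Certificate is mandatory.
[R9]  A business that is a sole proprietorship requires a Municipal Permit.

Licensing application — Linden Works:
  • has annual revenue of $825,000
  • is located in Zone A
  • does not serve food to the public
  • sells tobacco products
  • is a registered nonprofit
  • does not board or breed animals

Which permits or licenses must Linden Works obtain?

[R1] is located in Zone A (not: is located in Zone B) → Annual Permit not required.
[R2] revenue $825,000 > $550,000; is located in Zone A (not: is located in Zone B) → High-Revenue Registration not required.
[R3] sells tobacco products; is a registered nonprofit → Tobacco Retail License required.
[R4] does not serve food to the public → Food Handler Authorization not required.
[R5] is a registered nonprofit; is located in Zone A → Regulatory Registration required.
[R6] is located in Zone A; is a registered nonprofit → Municipal License required.
[R7] is a registered nonprofit; is located in Zone A → Operating License required.
[R8] does not serve food to the public; revenue $825,000 ≥ $650,000 → Operating Certificate not required.
[R9] is a registered nonprofit (not: is a sole proprietorship) → Municipal Permit not required.

Municipal License, Operating License, Regulatory Registration, Tobacco Retail License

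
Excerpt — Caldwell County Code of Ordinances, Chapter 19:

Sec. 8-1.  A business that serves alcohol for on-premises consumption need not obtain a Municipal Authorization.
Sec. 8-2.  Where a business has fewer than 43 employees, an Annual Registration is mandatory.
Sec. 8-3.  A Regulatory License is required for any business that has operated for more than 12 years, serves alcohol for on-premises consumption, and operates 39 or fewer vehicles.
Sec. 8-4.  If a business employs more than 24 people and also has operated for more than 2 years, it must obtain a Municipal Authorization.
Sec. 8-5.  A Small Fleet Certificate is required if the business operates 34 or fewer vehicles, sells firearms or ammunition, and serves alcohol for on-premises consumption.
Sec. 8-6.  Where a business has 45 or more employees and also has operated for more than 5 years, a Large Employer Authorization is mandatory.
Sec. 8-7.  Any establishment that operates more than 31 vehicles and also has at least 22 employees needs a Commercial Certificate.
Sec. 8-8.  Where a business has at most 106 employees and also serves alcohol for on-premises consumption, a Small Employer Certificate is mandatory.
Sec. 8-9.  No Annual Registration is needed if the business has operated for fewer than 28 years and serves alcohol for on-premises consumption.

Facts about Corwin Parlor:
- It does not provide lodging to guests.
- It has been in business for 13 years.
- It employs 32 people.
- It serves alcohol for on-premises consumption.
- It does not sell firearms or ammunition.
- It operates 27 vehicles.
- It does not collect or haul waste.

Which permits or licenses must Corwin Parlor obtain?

Regulatory License, Small Employer Certificate

Sec. 8-1. serves alcohol for on-premises consumption → exempt from Municipal Authorization.
Sec. 8-2. employees 32 < 43 → Annual Registration required.
Sec. 8-3. years in business 13 > 12; serves alcohol for on-premises consumption; vehicles 27 ≤ 39 → Regulatory License required.
Sec. 8-4. employees 32 > 24; years in business 13 > 2 → Municipal Authorization required.
Sec. 8-5. vehicles 27 ≤ 34; does not sell firearms or ammunition; serves alcohol for on-premises consumption → Small Fleet Certificate not required.
Sec. 8-6. employees 32 < 45; years in business 13 > 5 → Large Employer Authorization not required.
Sec. 8-7. vehicles 27 ≤ 31; employees 32 ≥ 22 → Commercial Certificate not required.
Sec. 8-8. employees 32 ≤ 106; serves alcohol for on-premises consumption → Small Employer Certificate required.
Sec. 8-9. years in business 13 < 28; serves alcohol for on-premises consumption → exempt from Annual Registration.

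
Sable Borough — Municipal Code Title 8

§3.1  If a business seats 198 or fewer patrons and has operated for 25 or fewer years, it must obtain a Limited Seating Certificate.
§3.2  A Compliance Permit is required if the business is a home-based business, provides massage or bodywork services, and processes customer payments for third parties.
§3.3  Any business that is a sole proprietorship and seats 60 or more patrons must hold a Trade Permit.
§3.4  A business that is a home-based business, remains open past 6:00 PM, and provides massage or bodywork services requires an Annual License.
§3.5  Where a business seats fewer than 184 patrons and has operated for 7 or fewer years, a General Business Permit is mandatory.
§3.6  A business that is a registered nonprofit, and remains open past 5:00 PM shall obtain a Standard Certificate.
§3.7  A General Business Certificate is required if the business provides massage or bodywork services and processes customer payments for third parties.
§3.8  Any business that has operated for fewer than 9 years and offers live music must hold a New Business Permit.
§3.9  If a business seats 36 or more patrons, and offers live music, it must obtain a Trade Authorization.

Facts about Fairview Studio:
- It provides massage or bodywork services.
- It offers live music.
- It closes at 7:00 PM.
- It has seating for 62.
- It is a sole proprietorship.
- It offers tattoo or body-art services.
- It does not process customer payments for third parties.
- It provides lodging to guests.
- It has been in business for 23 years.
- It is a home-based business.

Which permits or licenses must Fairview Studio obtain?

§3.1 seating 62 ≤ 198; years in business 23 ≤ 25 → Limited Seating Certificate required.
§3.2 is a home-based business; provides massage or bodywork services; does not process customer payments for third parties → Compliance Permit not required.
§3.3 is a sole proprietorship; seating 62 ≥ 60 → Trade Permit required.
§3.4 is a home-based business; closes 7:00 PM, after 6:00 PM; provides massage or bodywork services → Annual License required.
§3.5 seating 62 < 184; years in business 23 > 7 → General Business Permit not required.
§3.6 is a sole proprietorship (not: is a registered nonprofit); closes 7:00 PM, after 5:00 PM → Standard Certificate not required.
§3.7 provides massage or bodywork services; does not process customer payments for third parties → General Business Certificate not required.
§3.8 years in business 23 ≥ 9; offers live music → New Business Permit not required.
§3.9 seating 62 ≥ 36; offers live music → Trade Authorization required.

Annual License, Limited Seating Certificate, Trade Authorization, Trade Permit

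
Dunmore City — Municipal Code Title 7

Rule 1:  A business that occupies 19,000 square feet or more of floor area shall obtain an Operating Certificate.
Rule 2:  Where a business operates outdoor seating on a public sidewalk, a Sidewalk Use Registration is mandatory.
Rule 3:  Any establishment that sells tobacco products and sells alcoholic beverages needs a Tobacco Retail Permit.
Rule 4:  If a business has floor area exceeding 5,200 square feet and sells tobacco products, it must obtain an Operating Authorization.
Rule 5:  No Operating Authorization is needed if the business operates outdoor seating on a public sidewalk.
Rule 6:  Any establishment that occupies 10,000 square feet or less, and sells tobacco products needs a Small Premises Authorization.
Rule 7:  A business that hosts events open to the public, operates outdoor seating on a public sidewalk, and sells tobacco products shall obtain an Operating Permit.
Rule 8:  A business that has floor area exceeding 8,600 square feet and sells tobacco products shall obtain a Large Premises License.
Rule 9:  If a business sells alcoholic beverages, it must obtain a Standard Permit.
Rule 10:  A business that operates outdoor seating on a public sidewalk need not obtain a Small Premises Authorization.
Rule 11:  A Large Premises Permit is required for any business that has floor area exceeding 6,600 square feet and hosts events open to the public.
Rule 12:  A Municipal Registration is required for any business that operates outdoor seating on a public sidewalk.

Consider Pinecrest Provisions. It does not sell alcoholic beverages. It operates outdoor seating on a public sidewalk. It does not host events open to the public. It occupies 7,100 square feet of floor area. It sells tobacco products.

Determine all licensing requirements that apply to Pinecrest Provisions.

Rule 1: floor area 7,100 square feet < 19,000 square feet → Operating Certificate not required.
Rule 2: operates outdoor seating on a public sidewalk → Sidewalk Use Registration required.
Rule 3: sells tobacco products; does not sell alcoholic beverages → Tobacco Retail Permit not required.
Rule 4: floor area 7,100 square feet > 5,200 square feet; sells tobacco products → Operating Authorization required.
Rule 5: operates outdoor seating on a public sidewalk → exempt from Operating Authorization.
Rule 6: floor area 7,100 square feet ≤ 10,000 square feet; sells tobacco products → Small Premises Authorization required.
Rule 7: does not host events open to the public; operates outdoor seating on a public sidewalk; sells tobacco products → Operating Permit not required.
Rule 8: floor area 7,100 square feet ≤ 8,600 square feet; sells tobacco products → Large Premises License not required.
Rule 9: does not sell alcoholic beverages → Standard Permit not required.
Rule 10: operates outdoor seating on a public sidewalk → exempt from Small Premises Authorization.
Rule 11: floor area 7,100 square feet > 6,600 square feet; does not host events open to the public → Large Premises Permit not required.
Rule 12: operates outdoor seating on a public sidewalk → Municipal Registration required.

Municipal Registration, Sidewalk Use Registration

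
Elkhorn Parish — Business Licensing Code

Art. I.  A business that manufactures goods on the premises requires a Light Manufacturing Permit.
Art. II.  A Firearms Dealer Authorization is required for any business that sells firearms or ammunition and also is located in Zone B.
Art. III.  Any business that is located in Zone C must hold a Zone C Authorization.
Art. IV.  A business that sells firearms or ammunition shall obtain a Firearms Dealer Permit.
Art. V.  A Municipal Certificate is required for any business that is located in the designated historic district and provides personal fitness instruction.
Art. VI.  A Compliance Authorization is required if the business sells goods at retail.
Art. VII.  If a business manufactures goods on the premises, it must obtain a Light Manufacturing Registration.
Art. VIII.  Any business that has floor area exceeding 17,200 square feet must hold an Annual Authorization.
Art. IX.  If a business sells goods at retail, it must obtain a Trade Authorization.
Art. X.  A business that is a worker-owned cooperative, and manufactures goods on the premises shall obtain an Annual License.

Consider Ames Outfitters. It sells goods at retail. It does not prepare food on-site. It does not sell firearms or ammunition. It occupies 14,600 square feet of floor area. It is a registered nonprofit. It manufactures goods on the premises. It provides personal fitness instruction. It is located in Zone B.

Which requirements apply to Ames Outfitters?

Art. I. manufactures goods on the premises → Light Manufacturing Permit required.
Art. II. does not sell firearms or ammunition; is located in Zone B → Firearms Dealer Authorization not required.
Art. III. is located in Zone B (not: is located in Zone C) → Zone C Authorization not required.
Art. IV. does not sell firearms or ammunition → Firearms Dealer Permit not required.
Art. V. is located in Zone B (not: is located in the designated historic district); provides personal fitness instruction → Municipal Certificate not required.
Art. VI. sells goods at retail → Compliance Authorization required.
Art. VII. manufactures goods on the premises → Light Manufacturing Registration required.
Art. VIII. floor area 14,600 square feet ≤ 17,200 square feet → Annual Authorization not required.
Art. IX. sells goods at retail → Trade Authorization required.
Art. X. is a registered nonprofit (not: is a worker-owned cooperative); manufactures goods on the premises → Annual License not required.

Compliance Authorization, Light Manufacturing Permit, Light Manufacturing Registration, Trade Authorization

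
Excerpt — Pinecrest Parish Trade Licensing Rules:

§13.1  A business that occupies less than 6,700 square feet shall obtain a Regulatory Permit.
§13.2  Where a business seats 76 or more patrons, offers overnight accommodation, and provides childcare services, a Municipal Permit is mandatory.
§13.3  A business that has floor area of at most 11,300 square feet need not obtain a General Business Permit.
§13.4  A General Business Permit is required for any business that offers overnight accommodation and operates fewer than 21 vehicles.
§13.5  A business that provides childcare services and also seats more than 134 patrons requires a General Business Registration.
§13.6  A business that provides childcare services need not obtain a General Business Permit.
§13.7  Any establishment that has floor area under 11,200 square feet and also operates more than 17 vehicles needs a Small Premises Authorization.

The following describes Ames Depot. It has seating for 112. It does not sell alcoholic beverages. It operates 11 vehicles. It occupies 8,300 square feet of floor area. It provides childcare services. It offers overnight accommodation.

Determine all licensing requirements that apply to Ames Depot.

Municipal Permit

§13.1 floor area 8,300 square feet ≥ 6,700 square feet → Regulatory Permit not required.
§13.2 seating 112 ≥ 76; offers overnight accommodation; provides childcare services → Municipal Permit required.
§13.3 floor area 8,300 square feet ≤ 11,300 square feet → exempt from General Business Permit.
§13.4 offers overnight accommodation; vehicles 11 < 21 → General Business Permit required.
§13.5 provides childcare services; seating 112 ≤ 134 → General Business Registration not required.
§13.6 provides childcare services → exempt from General Business Permit.
§13.7 floor area 8,300 square feet < 11,200 square feet; vehicles 11 ≤ 17 → Small Premises Authorization not required.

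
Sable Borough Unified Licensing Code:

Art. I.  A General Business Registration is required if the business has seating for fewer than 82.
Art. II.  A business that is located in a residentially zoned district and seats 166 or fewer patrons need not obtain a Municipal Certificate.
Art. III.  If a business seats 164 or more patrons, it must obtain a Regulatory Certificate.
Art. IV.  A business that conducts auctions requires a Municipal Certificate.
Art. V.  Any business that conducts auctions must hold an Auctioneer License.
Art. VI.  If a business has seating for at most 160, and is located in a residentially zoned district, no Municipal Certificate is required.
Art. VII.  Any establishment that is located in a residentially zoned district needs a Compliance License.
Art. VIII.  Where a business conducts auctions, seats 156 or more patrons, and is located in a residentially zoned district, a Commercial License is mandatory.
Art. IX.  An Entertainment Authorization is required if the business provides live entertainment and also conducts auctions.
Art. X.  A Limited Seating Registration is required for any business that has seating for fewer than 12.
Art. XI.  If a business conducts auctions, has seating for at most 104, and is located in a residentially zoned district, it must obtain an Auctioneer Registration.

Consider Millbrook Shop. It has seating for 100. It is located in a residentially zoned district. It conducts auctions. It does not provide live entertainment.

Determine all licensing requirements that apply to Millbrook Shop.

Auctioneer License, Auctioneer Registration, Compliance License

Art. I. seating 100 ≥ 82 → General Business Registration not required.
Art. II. is located in a residentially zoned district; seating 100 ≤ 166 → exempt from Municipal Certificate.
Art. III. seating 100 < 164 → Regulatory Certificate not required.
Art. IV. conducts auctions → Municipal Certificate required.
Art. V. conducts auctions → Auctioneer License required.
Art. VI. seating 100 ≤ 160; is located in a residentially zoned district → exempt from Municipal Certificate.
Art. VII. is located in a residentially zoned district → Compliance License required.
Art. VIII. conducts auctions; seating 100 < 156; is located in a residentially zoned district → Commercial License not required.
Art. IX. does not provide live entertainment; conducts auctions → Entertainment Authorization not required.
Art. X. seating 100 ≥ 12 → Limited Seating Registration not required.
Art. XI. conducts auctions; seating 100 ≤ 104; is located in a residentially zoned district → Auctioneer Registration required.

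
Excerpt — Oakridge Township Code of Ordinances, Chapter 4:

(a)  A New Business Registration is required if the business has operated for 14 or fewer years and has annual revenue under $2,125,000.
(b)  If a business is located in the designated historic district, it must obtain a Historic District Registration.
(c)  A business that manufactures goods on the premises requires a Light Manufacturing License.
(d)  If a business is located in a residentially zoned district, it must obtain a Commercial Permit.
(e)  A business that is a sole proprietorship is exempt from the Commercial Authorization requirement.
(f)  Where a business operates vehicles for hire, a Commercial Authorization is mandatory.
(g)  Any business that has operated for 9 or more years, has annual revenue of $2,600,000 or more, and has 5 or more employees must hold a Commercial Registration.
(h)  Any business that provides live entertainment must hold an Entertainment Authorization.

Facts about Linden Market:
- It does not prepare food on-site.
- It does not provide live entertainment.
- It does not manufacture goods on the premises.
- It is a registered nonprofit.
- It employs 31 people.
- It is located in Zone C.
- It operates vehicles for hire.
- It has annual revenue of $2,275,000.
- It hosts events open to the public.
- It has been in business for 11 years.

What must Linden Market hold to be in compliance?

(a) years in business 11 ≤ 14; revenue $2,275,000 ≥ $2,125,000 → New Business Registration not required.
(b) is located in Zone C (not: is located in the designated historic district) → Historic District Registration not required.
(c) does not manufacture goods on the premises → Light Manufacturing License not required.
(d) is located in Zone C (not: is located in a residentially zoned district) → Commercial Permit not required.
(e) is a registered nonprofit (not: is a sole proprietorship) → Commercial Authorization exemption does not apply.
(f) operates vehicles for hire → Commercial Authorization required.
(g) years in business 11 ≥ 9; revenue $2,275,000 < $2,600,000; employees 31 ≥ 5 → Commercial Registration not required.
(h) does not provide live entertainment → Entertainment Authorization not required.

Commercial Authorization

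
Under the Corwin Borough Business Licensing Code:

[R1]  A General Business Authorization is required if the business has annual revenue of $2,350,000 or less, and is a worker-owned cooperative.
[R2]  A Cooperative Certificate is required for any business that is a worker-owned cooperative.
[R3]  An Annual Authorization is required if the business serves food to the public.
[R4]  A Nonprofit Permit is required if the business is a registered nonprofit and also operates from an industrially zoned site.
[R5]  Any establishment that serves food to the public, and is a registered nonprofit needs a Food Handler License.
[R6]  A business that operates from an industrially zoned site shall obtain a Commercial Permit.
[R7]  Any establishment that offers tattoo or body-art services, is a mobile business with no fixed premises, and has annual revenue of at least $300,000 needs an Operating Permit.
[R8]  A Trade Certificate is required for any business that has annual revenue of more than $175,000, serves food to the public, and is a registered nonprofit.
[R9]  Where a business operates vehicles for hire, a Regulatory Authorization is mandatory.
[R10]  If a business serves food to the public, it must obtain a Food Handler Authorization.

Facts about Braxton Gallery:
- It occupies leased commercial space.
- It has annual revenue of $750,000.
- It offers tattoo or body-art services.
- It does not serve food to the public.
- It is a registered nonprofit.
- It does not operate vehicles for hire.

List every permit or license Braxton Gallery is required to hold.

[R1] revenue $750,000 ≤ $2,350,000; is a registered nonprofit (not: is a worker-owned cooperative) → General Business Authorization not required.
[R2] is a registered nonprofit (not: is a worker-owned cooperative) → Cooperative Certificate not required.
[R3] does not serve food to the public → Annual Authorization not required.
[R4] is a registered nonprofit; occupies leased commercial space (not: operates from an industrially zoned site) → Nonprofit Permit not required.
[R5] does not serve food to the public; is a registered nonprofit → Food Handler License not required.
[R6] occupies leased commercial space (not: operates from an industrially zoned site) → Commercial Permit not required.
[R7] offers tattoo or body-art services; occupies leased commercial space (not: is a mobile business with no fixed premises); revenue $750,000 ≥ $300,000 → Operating Permit not required.
[R8] revenue $750,000 > $175,000; does not serve food to the public; is a registered nonprofit → Trade Certificate not required.
[R9] does not operate vehicles for hire → Regulatory Authorization not required.
[R10] does not serve food to the public → Food Handler Authorization not required.

None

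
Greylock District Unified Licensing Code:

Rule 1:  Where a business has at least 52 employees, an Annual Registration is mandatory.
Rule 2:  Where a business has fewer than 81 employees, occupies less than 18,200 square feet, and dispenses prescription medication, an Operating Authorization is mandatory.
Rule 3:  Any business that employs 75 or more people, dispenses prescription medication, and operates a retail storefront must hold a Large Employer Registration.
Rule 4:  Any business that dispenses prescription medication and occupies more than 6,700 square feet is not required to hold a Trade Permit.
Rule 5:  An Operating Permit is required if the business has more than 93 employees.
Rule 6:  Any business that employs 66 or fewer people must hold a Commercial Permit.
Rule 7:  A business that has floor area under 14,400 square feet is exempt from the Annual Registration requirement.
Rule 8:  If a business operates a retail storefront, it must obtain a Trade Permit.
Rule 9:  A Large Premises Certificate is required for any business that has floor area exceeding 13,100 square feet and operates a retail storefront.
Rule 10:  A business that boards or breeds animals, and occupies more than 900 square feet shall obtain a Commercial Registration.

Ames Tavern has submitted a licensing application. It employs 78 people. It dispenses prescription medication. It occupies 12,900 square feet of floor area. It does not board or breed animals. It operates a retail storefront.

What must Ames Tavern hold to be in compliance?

Large Employer Registration, Operating Authorization

Rule 1: employees 78 ≥ 52 → Annual Registration required.
Rule 2: employees 78 < 81; floor area 12,900 square feet < 18,200 square feet; dispenses prescription medication → Operating Authorization required.
Rule 3: employees 78 ≥ 75; dispenses prescription medication; operates a retail storefront → Large Employer Registration required.
Rule 4: dispenses prescription medication; floor area 12,900 square feet > 6,700 square feet → exempt from Trade Permit.
Rule 5: employees 78 ≤ 93 → Operating Permit not required.
Rule 6: employees 78 > 66 → Commercial Permit not required.
Rule 7: floor area 12,900 square feet < 14,400 square feet → exempt from Annual Registration.
Rule 8: operates a retail storefront → Trade Permit required.
Rule 9: floor area 12,900 square feet ≤ 13,100 square feet; operates a retail storefront → Large Premises Certificate not required.
Rule 10: does not board or breed animals; floor area 12,900 square feet > 900 square feet → Commercial Registration not required.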